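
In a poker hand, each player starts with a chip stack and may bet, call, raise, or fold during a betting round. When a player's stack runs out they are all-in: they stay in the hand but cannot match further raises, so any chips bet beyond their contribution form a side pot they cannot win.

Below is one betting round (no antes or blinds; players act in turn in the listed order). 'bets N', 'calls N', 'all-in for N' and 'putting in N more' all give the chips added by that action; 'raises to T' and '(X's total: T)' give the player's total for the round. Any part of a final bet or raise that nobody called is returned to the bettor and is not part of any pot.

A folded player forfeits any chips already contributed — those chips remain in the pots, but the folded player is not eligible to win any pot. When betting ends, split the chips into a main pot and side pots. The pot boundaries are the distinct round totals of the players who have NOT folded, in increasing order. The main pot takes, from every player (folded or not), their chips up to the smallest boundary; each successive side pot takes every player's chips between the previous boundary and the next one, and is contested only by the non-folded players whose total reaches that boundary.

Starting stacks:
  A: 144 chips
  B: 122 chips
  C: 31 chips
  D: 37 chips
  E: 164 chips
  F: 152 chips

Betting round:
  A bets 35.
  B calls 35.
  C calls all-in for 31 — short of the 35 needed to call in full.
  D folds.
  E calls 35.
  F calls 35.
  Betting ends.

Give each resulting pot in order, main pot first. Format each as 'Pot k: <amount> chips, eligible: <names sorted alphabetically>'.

Contributions: A=35, B=35, C=31, E=35, F=35
Folded: D
Pot levels (distinct totals of non-folded players): 31, 35
Layer 1-31: 31 each from A, B, C, E, F = 31*5 = 155 chips; eligible A, B, C, E, F
Layer 32-35: 4 each from A, B, E, F = 4*4 = 16 chips; eligible A, B, E, F

Pot 1: 155 chips, eligible: A, B, C, E, F
Pot 2: 16 chips, eligible: A, B, E, F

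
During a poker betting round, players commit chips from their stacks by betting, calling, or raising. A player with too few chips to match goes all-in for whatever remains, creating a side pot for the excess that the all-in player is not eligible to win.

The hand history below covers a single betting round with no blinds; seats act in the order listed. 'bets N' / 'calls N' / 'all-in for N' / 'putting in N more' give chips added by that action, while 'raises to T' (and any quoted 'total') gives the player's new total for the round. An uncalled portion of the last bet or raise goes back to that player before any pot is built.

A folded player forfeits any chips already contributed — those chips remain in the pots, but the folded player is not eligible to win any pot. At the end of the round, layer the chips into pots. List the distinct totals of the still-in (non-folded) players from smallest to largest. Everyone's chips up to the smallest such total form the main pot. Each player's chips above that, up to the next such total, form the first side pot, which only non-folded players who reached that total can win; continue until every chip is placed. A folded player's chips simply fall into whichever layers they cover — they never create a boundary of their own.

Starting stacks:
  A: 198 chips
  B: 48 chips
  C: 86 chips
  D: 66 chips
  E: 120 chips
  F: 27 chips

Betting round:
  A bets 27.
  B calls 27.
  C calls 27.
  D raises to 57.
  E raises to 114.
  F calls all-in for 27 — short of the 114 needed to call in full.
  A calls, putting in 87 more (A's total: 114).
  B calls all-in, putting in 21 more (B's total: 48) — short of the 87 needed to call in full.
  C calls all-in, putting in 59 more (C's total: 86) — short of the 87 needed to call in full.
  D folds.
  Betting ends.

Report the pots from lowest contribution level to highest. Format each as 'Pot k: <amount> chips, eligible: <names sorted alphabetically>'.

Pot 1: 162 chips, eligible: A, B, C, E, F
Pot 2: 105 chips, eligible: A, B, C, E
Pot 3: 123 chips, eligible: A, C, E
Pot 4: 56 chips, eligible: A, E

Derivation:
Contributions: A=114, B=48, C=86, D=57, E=114, F=27
Folded: D
Pot levels (distinct totals of non-folded players): 27, 48, 86, 114
Layer 1-27: 27 each from A, B, C, D, E, F = 27*6 = 162 chips; eligible A, B, C, E, F
Layer 28-48: 21 each from A, B, C, D, E = 21*5 = 105 chips; eligible A, B, C, E
Layer 49-86: A 38 + C 38 + D 9 + E 38 = 123 chips; eligible A, C, E
Layer 87-114: 28 each from A, E = 28*2 = 56 chips; eligible A, E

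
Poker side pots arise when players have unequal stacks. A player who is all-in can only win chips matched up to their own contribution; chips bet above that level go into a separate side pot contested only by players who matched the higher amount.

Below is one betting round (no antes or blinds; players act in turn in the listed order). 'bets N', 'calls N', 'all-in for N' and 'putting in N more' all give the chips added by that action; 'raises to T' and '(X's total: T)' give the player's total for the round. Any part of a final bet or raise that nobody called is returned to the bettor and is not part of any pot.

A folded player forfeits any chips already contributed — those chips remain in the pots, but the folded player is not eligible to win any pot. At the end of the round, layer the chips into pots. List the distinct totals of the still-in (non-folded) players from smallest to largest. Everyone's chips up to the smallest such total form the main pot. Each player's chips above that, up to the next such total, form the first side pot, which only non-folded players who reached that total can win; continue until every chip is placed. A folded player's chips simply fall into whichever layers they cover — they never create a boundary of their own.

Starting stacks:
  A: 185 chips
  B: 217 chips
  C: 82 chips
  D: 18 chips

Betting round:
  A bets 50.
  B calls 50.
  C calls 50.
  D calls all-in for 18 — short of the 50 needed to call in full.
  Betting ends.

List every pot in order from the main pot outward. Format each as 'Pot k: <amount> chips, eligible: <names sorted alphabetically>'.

Pot 1: 72 chips, eligible: A, B, C, D
Pot 2: 96 chips, eligible: A, B, C

Derivation:
Contributions: A=50, B=50, C=50, D=18
Pot levels (distinct totals of non-folded players): 18, 50
Layer 1-18: 18 each from A, B, C, D = 18*4 = 72 chips; eligible A, B, C, D
Layer 19-50: 32 each from A, B, C = 32*3 = 96 chips; eligible A, B, C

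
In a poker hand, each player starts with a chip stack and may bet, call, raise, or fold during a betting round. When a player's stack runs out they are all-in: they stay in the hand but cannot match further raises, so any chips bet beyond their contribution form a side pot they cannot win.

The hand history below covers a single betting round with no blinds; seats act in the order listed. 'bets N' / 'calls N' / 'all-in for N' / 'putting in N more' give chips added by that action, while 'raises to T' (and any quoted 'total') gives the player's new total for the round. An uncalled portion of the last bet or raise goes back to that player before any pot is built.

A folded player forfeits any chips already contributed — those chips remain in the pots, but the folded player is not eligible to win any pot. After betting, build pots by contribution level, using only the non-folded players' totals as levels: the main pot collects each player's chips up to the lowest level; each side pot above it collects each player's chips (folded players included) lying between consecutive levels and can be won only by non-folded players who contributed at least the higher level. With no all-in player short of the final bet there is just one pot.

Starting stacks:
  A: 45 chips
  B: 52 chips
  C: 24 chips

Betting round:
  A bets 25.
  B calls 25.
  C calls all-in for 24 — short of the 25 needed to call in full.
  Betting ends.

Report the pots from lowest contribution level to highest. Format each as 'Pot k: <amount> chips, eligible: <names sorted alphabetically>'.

Pot 1: 72 chips, eligible: A, B, C
Pot 2: 2 chips, eligible: A, B

Derivation:
Contributions: A=25, B=25, C=24
Pot levels (distinct totals of non-folded players): 24, 25
Layer 1-24: 24 each from A, B, C = 24*3 = 72 chips; eligible A, B, C
Layer 25-25: 1 each from A, B = 1*2 = 2 chips; eligible A, B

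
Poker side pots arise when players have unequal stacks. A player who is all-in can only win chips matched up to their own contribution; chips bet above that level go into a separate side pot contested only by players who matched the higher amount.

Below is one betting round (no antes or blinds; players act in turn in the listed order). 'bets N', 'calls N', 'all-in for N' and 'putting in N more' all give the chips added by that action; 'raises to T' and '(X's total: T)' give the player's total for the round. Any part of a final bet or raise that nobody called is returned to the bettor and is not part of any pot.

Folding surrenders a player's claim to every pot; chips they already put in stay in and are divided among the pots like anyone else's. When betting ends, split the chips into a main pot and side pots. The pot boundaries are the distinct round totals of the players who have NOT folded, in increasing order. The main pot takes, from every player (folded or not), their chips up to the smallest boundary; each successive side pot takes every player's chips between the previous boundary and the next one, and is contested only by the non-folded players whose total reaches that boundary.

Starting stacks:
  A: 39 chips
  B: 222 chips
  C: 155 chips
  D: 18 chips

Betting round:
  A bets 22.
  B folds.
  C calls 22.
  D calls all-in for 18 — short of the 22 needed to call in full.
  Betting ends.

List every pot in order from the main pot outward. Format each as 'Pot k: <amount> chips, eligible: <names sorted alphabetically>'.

Pot 1: 54 chips, eligible: A, C, D
Pot 2: 8 chips, eligible: A, C

Derivation:
Contributions: A=22, C=22, D=18
Folded: B
Pot levels (distinct totals of non-folded players): 18, 22
Layer 1-18: 18 each from A, C, D = 18*3 = 54 chips; eligible A, C, D
Layer 19-22: 4 each from A, C = 4*2 = 8 chips; eligible A, C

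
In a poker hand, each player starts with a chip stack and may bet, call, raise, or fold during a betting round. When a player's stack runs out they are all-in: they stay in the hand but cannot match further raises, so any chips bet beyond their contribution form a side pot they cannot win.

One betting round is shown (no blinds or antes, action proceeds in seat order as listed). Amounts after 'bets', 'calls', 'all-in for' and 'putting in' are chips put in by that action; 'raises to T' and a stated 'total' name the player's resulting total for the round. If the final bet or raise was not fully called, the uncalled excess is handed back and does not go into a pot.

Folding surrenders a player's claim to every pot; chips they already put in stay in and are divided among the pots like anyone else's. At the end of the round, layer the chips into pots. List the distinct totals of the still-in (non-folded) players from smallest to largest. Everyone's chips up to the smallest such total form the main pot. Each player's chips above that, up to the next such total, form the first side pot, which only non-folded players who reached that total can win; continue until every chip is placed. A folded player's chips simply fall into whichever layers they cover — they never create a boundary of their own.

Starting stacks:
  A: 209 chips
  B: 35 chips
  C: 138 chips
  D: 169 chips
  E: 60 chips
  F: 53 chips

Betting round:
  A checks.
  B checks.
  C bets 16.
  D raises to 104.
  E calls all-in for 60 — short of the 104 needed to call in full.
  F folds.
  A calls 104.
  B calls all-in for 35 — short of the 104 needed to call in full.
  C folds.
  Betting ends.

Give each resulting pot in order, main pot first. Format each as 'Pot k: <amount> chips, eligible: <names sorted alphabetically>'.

Contributions: A=104, B=35, C=16, D=104, E=60
Folded: C, F
Pot levels (distinct totals of non-folded players): 35, 60, 104
Layer 1-35: A 35 + B 35 + C 16 + D 35 + E 35 = 156 chips; eligible A, B, D, E
Layer 36-60: 25 each from A, D, E = 25*3 = 75 chips; eligible A, D, E
Layer 61-104: 44 each from A, D = 44*2 = 88 chips; eligible A, D

Pot 1: 156 chips, eligible: A, B, D, E
Pot 2: 75 chips, eligible: A, D, E
Pot 3: 88 chips, eligible: A, D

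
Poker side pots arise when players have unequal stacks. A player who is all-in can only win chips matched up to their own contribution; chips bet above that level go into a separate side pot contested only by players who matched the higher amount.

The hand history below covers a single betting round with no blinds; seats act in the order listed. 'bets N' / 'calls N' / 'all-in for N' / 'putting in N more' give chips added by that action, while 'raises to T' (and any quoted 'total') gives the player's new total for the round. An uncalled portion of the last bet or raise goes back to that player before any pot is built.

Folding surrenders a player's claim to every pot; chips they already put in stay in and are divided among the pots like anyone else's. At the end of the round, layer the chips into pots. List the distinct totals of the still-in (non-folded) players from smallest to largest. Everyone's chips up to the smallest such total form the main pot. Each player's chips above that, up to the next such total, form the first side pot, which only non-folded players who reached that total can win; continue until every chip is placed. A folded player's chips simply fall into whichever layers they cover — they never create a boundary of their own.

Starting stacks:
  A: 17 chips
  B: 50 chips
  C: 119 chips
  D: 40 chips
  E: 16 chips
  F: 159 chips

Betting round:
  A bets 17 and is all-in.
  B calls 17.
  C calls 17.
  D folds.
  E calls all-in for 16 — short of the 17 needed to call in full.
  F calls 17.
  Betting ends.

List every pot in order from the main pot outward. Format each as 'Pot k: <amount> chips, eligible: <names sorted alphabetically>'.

Pot 1: 80 chips, eligible: A, B, C, E, F
Pot 2: 4 chips, eligible: A, B, C, F

Derivation:
Contributions: A=17, B=17, C=17, E=16, F=17
Folded: D
Pot levels (distinct totals of non-folded players): 16, 17
Layer 1-16: 16 each from A, B, C, E, F = 16*5 = 80 chips; eligible A, B, C, E, F
Layer 17-17: 1 each from A, B, C, F = 1*4 = 4 chips; eligible A, B, C, F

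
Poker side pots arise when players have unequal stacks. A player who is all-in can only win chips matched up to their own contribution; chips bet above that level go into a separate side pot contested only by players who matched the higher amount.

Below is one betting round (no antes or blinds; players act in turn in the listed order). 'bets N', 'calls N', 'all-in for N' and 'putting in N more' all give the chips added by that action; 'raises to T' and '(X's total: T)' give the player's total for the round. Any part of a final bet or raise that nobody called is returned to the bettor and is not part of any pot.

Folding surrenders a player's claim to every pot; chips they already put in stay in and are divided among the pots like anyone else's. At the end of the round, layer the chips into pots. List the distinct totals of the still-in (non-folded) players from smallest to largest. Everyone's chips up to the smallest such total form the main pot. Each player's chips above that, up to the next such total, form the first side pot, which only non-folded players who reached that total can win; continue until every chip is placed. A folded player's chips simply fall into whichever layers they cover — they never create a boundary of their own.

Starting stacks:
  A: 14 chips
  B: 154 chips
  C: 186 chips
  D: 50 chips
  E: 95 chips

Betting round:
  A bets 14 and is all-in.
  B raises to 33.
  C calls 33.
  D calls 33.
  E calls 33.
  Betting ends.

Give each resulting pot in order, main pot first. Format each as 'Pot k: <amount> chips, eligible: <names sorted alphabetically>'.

Contributions: A=14, B=33, C=33, D=33, E=33
Pot levels (distinct totals of non-folded players): 14, 33
Layer 1-14: 14 each from A, B, C, D, E = 14*5 = 70 chips; eligible A, B, C, D, E
Layer 15-33: 19 each from B, C, D, E = 19*4 = 76 chips; eligible B, C, D, E

Pot 1: 70 chips, eligible: A, B, C, D, E
Pot 2: 76 chips, eligible: B, C, D, E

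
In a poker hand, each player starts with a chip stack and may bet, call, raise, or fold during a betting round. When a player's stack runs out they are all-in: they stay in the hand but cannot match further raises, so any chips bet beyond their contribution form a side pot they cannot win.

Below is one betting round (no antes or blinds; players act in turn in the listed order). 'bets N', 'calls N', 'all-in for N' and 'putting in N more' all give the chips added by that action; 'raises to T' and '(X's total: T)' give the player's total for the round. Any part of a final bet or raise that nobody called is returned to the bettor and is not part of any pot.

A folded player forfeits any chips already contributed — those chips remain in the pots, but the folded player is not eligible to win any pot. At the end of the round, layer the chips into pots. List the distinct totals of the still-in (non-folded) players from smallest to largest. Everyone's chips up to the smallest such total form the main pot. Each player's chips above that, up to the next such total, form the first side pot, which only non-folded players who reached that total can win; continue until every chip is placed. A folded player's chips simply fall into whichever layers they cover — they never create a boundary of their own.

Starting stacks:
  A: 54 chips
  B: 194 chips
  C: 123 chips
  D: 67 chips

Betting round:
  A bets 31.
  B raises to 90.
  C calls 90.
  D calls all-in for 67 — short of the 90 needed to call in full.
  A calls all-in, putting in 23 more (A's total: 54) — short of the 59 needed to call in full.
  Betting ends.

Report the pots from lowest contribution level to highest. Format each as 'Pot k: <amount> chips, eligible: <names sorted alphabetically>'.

Contributions: A=54, B=90, C=90, D=67
Pot levels (distinct totals of non-folded players): 54, 67, 90
Layer 1-54: 54 each from A, B, C, D = 54*4 = 216 chips; eligible A, B, C, D
Layer 55-67: 13 each from B, C, D = 13*3 = 39 chips; eligible B, C, D
Layer 68-90: 23 each from B, C = 23*2 = 46 chips; eligible B, C

Pot 1: 216 chips, eligible: A, B, C, D
Pot 2: 39 chips, eligible: B, C, D
Pot 3: 46 chips, eligible: B, C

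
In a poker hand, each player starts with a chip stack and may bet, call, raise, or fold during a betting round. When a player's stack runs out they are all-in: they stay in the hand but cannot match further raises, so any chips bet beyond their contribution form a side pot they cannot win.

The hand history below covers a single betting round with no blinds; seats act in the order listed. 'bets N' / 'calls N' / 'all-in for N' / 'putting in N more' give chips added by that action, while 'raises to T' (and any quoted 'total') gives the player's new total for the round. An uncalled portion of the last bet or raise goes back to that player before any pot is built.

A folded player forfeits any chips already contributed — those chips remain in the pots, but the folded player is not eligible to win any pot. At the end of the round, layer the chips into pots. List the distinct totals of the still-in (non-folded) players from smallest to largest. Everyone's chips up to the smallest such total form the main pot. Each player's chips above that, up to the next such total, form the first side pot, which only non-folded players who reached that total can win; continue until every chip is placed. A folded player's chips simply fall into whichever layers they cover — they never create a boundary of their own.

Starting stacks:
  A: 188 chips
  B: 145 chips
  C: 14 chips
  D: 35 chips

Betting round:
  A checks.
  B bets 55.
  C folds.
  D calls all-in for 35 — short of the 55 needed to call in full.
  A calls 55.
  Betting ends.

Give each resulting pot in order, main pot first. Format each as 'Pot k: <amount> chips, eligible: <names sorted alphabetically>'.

Pot 1: 105 chips, eligible: A, B, D
Pot 2: 40 chips, eligible: A, B

Derivation:
Contributions: A=55, B=55, D=35
Folded: C
Pot levels (distinct totals of non-folded players): 35, 55
Layer 1-35: 35 each from A, B, D = 35*3 = 105 chips; eligible A, B, D
Layer 36-55: 20 each from A, B = 20*2 = 40 chips; eligible A, B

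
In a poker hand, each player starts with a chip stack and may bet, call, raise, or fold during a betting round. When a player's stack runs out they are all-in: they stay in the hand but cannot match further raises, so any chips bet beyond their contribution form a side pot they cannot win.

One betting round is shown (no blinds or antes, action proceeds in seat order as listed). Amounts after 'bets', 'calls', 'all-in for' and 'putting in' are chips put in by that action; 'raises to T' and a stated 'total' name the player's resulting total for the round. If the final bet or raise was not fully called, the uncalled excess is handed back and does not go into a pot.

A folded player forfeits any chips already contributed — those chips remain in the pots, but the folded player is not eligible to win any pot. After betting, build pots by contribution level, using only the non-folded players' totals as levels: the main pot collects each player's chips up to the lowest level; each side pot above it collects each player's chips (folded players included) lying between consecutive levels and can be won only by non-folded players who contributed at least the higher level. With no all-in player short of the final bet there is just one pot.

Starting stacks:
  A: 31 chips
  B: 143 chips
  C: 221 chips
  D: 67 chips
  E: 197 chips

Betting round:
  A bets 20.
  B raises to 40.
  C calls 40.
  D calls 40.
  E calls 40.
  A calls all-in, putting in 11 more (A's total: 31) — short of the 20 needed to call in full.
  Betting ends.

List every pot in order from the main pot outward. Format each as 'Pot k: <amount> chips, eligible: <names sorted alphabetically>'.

Contributions: A=31, B=40, C=40, D=40, E=40
Pot levels (distinct totals of non-folded players): 31, 40
Layer 1-31: 31 each from A, B, C, D, E = 31*5 = 155 chips; eligible A, B, C, D, E
Layer 32-40: 9 each from B, C, D, E = 9*4 = 36 chips; eligible B, C, D, E

Pot 1: 155 chips, eligible: A, B, C, D, E
Pot 2: 36 chips, eligible: B, C, D, E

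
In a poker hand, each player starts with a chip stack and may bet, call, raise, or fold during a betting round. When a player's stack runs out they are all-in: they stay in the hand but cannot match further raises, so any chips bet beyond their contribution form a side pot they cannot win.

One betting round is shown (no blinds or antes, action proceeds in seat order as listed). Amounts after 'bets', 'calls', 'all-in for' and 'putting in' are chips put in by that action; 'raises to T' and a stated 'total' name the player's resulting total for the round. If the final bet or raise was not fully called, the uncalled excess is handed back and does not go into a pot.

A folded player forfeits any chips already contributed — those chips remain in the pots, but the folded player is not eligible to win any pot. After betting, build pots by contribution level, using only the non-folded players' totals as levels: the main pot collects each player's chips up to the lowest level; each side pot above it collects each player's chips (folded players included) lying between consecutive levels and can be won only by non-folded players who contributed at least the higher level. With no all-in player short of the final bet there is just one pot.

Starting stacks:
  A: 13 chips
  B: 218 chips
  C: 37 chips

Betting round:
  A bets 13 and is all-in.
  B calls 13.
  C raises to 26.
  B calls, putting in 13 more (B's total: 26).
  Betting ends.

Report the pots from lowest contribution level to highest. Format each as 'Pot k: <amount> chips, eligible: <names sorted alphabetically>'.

Contributions: A=13, B=26, C=26
Pot levels (distinct totals of non-folded players): 13, 26
Layer 1-13: 13 each from A, B, C = 13*3 = 39 chips; eligible A, B, C
Layer 14-26: 13 each from B, C = 13*2 = 26 chips; eligible B, C

Pot 1: 39 chips, eligible: A, B, C
Pot 2: 26 chips, eligible: B, C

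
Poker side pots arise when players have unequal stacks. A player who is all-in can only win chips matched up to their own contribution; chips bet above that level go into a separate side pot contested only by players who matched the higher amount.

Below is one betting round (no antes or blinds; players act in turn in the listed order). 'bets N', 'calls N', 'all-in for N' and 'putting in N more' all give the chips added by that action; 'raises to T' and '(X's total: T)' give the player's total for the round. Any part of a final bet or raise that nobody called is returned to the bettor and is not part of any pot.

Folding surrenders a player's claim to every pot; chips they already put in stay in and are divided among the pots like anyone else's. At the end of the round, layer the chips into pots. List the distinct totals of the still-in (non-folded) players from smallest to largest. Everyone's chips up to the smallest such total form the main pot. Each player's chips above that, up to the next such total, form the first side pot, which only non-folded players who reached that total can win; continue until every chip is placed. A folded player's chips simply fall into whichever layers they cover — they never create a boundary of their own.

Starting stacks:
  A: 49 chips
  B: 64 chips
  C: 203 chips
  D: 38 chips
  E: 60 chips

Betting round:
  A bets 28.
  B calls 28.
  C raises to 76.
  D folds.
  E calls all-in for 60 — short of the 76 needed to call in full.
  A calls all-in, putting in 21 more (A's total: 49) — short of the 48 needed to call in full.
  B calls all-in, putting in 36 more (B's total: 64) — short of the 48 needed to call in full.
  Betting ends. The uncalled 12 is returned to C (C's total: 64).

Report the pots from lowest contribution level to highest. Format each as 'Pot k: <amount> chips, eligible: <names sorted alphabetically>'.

Pot 1: 196 chips, eligible: A, B, C, E
Pot 2: 33 chips, eligible: B, C, E
Pot 3: 8 chips, eligible: B, C

Derivation:
Contributions (after 12 returned to C): A=49, B=64, C=64, E=60
Folded: D
Pot levels (distinct totals of non-folded players): 49, 60, 64
Layer 1-49: 49 each from A, B, C, E = 49*4 = 196 chips; eligible A, B, C, E
Layer 50-60: 11 each from B, C, E = 11*3 = 33 chips; eligible B, C, E
Layer 61-64: 4 each from B, C = 4*2 = 8 chips; eligible B, C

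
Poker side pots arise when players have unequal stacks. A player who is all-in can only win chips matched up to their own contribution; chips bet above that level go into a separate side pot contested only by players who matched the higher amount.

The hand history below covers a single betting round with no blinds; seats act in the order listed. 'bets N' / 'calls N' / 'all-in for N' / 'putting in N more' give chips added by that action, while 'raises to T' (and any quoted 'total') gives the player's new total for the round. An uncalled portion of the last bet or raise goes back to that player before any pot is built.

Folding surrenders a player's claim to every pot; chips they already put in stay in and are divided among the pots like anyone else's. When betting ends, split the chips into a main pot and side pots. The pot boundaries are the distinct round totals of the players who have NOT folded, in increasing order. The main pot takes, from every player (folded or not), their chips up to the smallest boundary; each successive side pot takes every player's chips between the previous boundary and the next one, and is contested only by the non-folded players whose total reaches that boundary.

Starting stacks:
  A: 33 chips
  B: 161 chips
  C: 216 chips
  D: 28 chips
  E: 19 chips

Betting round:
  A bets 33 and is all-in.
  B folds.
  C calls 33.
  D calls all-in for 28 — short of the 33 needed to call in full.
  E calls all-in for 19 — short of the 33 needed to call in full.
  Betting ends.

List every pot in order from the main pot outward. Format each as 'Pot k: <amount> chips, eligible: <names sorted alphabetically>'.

Contributions: A=33, C=33, D=28, E=19
Folded: B
Pot levels (distinct totals of non-folded players): 19, 28, 33
Layer 1-19: 19 each from A, C, D, E = 19*4 = 76 chips; eligible A, C, D, E
Layer 20-28: 9 each from A, C, D = 9*3 = 27 chips; eligible A, C, D
Layer 29-33: 5 each from A, C = 5*2 = 10 chips; eligible A, C

Pot 1: 76 chips, eligible: A, C, D, E
Pot 2: 27 chips, eligible: A, C, D
Pot 3: 10 chips, eligible: A, C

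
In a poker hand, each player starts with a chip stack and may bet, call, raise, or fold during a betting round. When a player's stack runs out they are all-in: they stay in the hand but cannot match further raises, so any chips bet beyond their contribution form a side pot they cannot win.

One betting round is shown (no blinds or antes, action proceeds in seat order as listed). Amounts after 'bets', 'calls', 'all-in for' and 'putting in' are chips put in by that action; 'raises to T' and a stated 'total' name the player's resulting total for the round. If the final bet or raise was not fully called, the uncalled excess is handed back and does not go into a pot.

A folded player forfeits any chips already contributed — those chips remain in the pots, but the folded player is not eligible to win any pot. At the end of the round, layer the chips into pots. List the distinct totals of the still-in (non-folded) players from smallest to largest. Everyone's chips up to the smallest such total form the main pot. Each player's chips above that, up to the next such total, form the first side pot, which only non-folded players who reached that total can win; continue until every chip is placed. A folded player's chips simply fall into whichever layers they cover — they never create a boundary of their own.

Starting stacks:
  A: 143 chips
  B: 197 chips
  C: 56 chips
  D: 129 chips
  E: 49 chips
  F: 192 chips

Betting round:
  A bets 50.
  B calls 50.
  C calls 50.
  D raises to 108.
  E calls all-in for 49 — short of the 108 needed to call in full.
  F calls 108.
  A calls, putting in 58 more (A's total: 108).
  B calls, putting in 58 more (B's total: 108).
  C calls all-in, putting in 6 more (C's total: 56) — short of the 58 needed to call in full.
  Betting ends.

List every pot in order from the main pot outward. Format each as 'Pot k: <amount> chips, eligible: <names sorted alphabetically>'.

Pot 1: 294 chips, eligible: A, B, C, D, E, F
Pot 2: 35 chips, eligible: A, B, C, D, F
Pot 3: 208 chips, eligible: A, B, D, F

Derivation:
Contributions: A=108, B=108, C=56, D=108, E=49, F=108
Pot levels (distinct totals of non-folded players): 49, 56, 108
Layer 1-49: 49 each from A, B, C, D, E, F = 49*6 = 294 chips; eligible A, B, C, D, E, F
Layer 50-56: 7 each from A, B, C, D, F = 7*5 = 35 chips; eligible A, B, C, D, F
Layer 57-108: 52 each from A, B, D, F = 52*4 = 208 chips; eligible A, B, D, F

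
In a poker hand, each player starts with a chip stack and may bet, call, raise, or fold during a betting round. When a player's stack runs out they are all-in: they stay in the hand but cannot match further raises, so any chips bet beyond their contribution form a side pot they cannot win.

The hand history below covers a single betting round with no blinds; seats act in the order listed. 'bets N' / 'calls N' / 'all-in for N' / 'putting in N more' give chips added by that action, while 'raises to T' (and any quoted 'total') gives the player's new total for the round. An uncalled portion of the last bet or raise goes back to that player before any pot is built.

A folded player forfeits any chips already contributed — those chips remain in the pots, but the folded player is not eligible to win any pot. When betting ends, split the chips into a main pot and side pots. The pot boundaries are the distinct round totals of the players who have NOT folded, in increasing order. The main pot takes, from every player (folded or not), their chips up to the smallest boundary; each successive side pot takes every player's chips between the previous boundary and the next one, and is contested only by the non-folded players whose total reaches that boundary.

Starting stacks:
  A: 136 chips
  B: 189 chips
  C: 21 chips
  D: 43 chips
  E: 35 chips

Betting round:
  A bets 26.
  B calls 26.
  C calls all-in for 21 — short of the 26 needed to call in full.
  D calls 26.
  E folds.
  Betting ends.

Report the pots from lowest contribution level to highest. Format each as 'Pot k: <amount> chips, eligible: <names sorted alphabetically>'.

Pot 1: 84 chips, eligible: A, B, C, D
Pot 2: 15 chips, eligible: A, B, D

Derivation:
Contributions: A=26, B=26, C=21, D=26
Folded: E
Pot levels (distinct totals of non-folded players): 21, 26
Layer 1-21: 21 each from A, B, C, D = 21*4 = 84 chips; eligible A, B, C, D
Layer 22-26: 5 each from A, B, D = 5*3 = 15 chips; eligible A, B, D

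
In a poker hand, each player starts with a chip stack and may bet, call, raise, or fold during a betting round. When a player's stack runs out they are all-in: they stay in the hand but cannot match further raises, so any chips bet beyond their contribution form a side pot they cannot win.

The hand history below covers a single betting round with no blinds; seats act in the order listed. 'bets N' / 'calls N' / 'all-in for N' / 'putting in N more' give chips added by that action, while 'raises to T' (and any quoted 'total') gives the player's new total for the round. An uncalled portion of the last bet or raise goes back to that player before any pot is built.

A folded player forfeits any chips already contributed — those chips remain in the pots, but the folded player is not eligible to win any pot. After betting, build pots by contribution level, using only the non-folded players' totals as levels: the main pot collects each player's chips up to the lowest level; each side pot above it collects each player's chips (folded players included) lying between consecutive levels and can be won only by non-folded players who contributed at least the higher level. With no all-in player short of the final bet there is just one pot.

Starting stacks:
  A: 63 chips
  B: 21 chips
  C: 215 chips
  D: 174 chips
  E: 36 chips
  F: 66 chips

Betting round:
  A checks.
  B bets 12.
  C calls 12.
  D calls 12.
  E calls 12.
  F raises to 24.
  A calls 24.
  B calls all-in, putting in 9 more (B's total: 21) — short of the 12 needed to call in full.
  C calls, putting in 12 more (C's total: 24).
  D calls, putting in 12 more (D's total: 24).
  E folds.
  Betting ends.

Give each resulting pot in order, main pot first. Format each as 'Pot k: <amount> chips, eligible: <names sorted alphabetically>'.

Contributions: A=24, B=21, C=24, D=24, E=12, F=24
Folded: E
Pot levels (distinct totals of non-folded players): 21, 24
Layer 1-21: A 21 + B 21 + C 21 + D 21 + E 12 + F 21 = 117 chips; eligible A, B, C, D, F
Layer 22-24: 3 each from A, C, D, F = 3*4 = 12 chips; eligible A, C, D, F

Pot 1: 117 chips, eligible: A, B, C, D, F
Pot 2: 12 chips, eligible: A, C, D, F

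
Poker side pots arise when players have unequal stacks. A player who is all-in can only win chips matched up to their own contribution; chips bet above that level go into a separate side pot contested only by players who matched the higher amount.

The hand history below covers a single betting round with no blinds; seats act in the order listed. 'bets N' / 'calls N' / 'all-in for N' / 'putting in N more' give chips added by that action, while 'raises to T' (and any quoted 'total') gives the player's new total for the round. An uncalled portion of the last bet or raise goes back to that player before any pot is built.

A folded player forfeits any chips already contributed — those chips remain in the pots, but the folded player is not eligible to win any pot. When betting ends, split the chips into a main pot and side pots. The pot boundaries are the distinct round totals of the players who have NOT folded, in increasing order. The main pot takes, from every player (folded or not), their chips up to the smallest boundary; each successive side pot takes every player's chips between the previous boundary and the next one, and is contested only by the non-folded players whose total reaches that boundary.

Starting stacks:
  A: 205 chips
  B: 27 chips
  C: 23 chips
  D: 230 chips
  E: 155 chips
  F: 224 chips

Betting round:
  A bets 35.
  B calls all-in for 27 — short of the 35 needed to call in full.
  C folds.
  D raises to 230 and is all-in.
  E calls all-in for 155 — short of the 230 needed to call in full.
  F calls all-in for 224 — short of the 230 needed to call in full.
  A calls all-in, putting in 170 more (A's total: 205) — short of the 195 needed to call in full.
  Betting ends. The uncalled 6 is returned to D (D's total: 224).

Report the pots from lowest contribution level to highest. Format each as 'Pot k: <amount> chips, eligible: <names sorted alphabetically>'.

Contributions (after 6 returned to D): A=205, B=27, D=224, E=155, F=224
Folded: C
Pot levels (distinct totals of non-folded players): 27, 155, 205, 224
Layer 1-27: 27 each from A, B, D, E, F = 27*5 = 135 chips; eligible A, B, D, E, F
Layer 28-155: 128 each from A, D, E, F = 128*4 = 512 chips; eligible A, D, E, F
Layer 156-205: 50 each from A, D, F = 50*3 = 150 chips; eligible A, D, F
Layer 206-224: 19 each from D, F = 19*2 = 38 chips; eligible D, F

Pot 1: 135 chips, eligible: A, B, D, E, F
Pot 2: 512 chips, eligible: A, D, E, F
Pot 3: 150 chips, eligible: A, D, F
Pot 4: 38 chips, eligible: D, F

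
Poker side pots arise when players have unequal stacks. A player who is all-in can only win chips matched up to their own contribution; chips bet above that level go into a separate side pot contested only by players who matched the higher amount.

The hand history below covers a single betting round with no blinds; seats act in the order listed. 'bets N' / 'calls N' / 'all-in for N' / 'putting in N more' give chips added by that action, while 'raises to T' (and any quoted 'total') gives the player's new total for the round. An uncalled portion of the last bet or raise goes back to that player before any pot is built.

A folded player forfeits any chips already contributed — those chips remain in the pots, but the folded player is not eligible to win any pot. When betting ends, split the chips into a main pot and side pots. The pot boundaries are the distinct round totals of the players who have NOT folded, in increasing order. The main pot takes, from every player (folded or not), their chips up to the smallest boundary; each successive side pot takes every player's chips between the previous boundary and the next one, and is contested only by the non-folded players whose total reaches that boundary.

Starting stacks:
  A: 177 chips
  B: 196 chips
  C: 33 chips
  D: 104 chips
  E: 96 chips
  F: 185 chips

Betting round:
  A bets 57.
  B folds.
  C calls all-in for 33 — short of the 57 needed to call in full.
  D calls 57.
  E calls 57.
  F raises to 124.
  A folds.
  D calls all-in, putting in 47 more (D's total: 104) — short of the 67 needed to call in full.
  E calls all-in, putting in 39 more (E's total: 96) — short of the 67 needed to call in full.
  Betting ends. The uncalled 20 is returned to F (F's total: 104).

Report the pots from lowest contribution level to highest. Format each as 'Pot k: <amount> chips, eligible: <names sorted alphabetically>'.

Pot 1: 165 chips, eligible: C, D, E, F
Pot 2: 213 chips, eligible: D, E, F
Pot 3: 16 chips, eligible: D, F

Derivation:
Contributions (after 20 returned to F): A=57, C=33, D=104, E=96, F=104
Folded: A, B
Pot levels (distinct totals of non-folded players): 33, 96, 104
Layer 1-33: 33 each from A, C, D, E, F = 33*5 = 165 chips; eligible C, D, E, F
Layer 34-96: A 24 + D 63 + E 63 + F 63 = 213 chips; eligible D, E, F
Layer 97-104: 8 each from D, F = 8*2 = 16 chips; eligible D, F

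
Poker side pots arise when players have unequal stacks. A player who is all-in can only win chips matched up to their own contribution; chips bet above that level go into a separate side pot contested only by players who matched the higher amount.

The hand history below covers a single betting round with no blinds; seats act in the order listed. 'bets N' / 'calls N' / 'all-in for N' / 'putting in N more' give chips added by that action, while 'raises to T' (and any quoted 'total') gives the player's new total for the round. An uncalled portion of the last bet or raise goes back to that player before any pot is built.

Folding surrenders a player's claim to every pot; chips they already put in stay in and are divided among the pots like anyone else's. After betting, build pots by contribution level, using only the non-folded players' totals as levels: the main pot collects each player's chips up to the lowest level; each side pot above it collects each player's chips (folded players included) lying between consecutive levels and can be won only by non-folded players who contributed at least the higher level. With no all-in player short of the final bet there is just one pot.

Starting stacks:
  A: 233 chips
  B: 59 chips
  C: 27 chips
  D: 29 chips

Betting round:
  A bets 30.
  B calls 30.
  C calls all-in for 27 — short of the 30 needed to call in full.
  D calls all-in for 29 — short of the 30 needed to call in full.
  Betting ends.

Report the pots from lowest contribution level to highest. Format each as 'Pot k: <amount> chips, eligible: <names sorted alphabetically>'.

Pot 1: 108 chips, eligible: A, B, C, D
Pot 2: 6 chips, eligible: A, B, D
Pot 3: 2 chips, eligible: A, B

Derivation:
Contributions: A=30, B=30, C=27, D=29
Pot levels (distinct totals of non-folded players): 27, 29, 30
Layer 1-27: 27 each from A, B, C, D = 27*4 = 108 chips; eligible A, B, C, D
Layer 28-29: 2 each from A, B, D = 2*3 = 6 chips; eligible A, B, D
Layer 30-30: 1 each from A, B = 1*2 = 2 chips; eligible A, B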